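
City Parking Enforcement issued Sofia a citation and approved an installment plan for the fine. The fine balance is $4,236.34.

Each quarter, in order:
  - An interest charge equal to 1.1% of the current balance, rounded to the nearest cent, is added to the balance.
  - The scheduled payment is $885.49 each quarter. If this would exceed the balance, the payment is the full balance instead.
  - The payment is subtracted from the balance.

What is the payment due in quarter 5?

# | Opening | Interest | Payment | End bal
1 | $4,236.34 | $46.60 | $885.49 | $3,397.45
2 | $3,397.45 | $37.37 | $885.49 | $2,549.33
3 | $2,549.33 | $28.04 | $885.49 | $1,691.88
4 | $1,691.88 | $18.61 | $885.49 | $825.00
5 | $825.00 | $9.08 | $834.08 | $0.00

$834.08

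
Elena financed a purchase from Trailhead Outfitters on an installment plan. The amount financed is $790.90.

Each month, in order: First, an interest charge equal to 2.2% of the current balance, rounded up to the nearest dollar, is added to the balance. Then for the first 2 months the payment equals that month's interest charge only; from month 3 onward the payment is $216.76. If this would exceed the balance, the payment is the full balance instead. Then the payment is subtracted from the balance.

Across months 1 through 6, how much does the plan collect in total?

$871.90

Month 1: opening $790.90; interest $18.00 → $808.90; payment $18.00; balance $790.90
Month 2: opening $790.90; interest $18.00 → $808.90; payment $18.00; balance $790.90
Month 3: opening $790.90; interest $18.00 → $808.90; payment $216.76; balance $592.14
Month 4: opening $592.14; interest $14.00 → $606.14; payment $216.76; balance $389.38
Month 5: opening $389.38; interest $9.00 → $398.38; payment $216.76; balance $181.62
Month 6: opening $181.62; interest $4.00 → $185.62; payment $185.62; balance $0.00
Total paid: $871.90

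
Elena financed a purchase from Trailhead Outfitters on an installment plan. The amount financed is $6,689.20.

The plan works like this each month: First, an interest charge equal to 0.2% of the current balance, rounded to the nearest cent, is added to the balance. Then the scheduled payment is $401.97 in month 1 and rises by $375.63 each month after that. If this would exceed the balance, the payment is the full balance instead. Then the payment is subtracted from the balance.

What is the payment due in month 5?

# | Opening | Interest | Payment | End bal
1 | $6,689.20 | $13.38 | $401.97 | $6,300.61
2 | $6,300.61 | $12.60 | $777.60 | $5,535.61
3 | $5,535.61 | $11.07 | $1,153.23 | $4,393.45
4 | $4,393.45 | $8.79 | $1,528.86 | $2,873.38
5 | $2,873.38 | $5.75 | $1,904.49 | $974.64

$1,904.49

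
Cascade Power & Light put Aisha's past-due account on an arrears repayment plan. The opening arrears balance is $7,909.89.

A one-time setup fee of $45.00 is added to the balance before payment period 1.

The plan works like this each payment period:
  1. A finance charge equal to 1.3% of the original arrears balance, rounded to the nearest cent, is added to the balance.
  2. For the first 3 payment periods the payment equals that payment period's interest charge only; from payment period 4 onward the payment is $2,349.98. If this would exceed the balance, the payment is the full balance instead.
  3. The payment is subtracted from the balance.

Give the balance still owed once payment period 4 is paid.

Payment period 1: opening $7,954.89; interest $102.83 → $8,057.72; payment $102.83; balance $7,954.89
Payment period 2: opening $7,954.89; interest $102.83 → $8,057.72; payment $102.83; balance $7,954.89
Payment period 3: opening $7,954.89; interest $102.83 → $8,057.72; payment $102.83; balance $7,954.89
Payment period 4: opening $7,954.89; interest $102.83 → $8,057.72; payment $2,349.98; balance $5,707.74

$5,707.74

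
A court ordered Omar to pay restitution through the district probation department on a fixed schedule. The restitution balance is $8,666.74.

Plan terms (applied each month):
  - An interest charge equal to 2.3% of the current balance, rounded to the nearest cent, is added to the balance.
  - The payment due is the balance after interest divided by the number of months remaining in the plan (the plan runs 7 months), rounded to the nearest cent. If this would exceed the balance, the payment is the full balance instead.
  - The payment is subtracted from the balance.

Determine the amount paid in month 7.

$1,451.73

Month 1: $8,666.74 +$199.34 interest = $8,866.08; pay $1,266.58 → $7,599.50
Month 2: $7,599.50 +$174.79 interest = $7,774.29; pay $1,295.72 → $6,478.57
Month 3: $6,478.57 +$149.01 interest = $6,627.58; pay $1,325.52 → $5,302.06
Month 4: $5,302.06 +$121.95 interest = $5,424.01; pay $1,356.00 → $4,068.01
Month 5: $4,068.01 +$93.56 interest = $4,161.57; pay $1,387.19 → $2,774.38
Month 6: $2,774.38 +$63.81 interest = $2,838.19; pay $1,419.10 → $1,419.09
Month 7: $1,419.09 +$32.64 interest = $1,451.73; pay $1,451.73 → $0.00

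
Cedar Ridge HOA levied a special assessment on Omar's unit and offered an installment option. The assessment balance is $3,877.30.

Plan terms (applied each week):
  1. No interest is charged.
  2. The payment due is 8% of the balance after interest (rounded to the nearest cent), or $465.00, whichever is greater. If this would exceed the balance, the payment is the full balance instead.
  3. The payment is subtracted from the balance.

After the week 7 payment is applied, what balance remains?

Week 1: opening $3,877.30; payment $465.00; balance $3,412.30
Week 2: opening $3,412.30; payment $465.00; balance $2,947.30
Week 3: opening $2,947.30; payment $465.00; balance $2,482.30
Week 4: opening $2,482.30; payment $465.00; balance $2,017.30
Week 5: opening $2,017.30; payment $465.00; balance $1,552.30
Week 6: opening $1,552.30; payment $465.00; balance $1,087.30
Week 7: opening $1,087.30; payment $465.00; balance $622.30

$622.30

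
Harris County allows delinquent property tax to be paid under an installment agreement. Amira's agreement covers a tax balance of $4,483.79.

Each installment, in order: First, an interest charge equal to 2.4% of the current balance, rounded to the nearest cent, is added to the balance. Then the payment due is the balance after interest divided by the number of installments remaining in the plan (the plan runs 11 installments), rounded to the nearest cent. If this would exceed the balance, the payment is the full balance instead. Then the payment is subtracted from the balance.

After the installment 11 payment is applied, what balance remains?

Installment 1: opening $4,483.79; interest $107.61 → $4,591.40; payment $417.40; balance $4,174.00
Installment 2: opening $4,174.00; interest $100.18 → $4,274.18; payment $427.42; balance $3,846.76
Installment 3: opening $3,846.76; interest $92.32 → $3,939.08; payment $437.68; balance $3,501.40
Installment 4: opening $3,501.40; interest $84.03 → $3,585.43; payment $448.18; balance $3,137.25
Installment 5: opening $3,137.25; interest $75.29 → $3,212.54; payment $458.93; balance $2,753.61
Installment 6: opening $2,753.61; interest $66.09 → $2,819.70; payment $469.95; balance $2,349.75
Installment 7: opening $2,349.75; interest $56.39 → $2,406.14; payment $481.23; balance $1,924.91
Installment 8: opening $1,924.91; interest $46.20 → $1,971.11; payment $492.78; balance $1,478.33
Installment 9: opening $1,478.33; interest $35.48 → $1,513.81; payment $504.60; balance $1,009.21
Installment 10: opening $1,009.21; interest $24.22 → $1,033.43; payment $516.72; balance $516.71
Installment 11: opening $516.71; interest $12.40 → $529.11; payment $529.11; balance $0.00

$0.00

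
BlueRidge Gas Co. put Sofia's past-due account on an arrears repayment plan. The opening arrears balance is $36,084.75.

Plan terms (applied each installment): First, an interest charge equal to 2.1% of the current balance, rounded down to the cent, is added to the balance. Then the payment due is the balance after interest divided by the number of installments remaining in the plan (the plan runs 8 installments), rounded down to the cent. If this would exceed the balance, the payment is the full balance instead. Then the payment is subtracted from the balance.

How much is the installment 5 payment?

$5,004.52

Installment 1: $36,084.75 +$757.77 interest = $36,842.52; pay $4,605.31 → $32,237.21
Installment 2: $32,237.21 +$676.98 interest = $32,914.19; pay $4,702.02 → $28,212.17
Installment 3: $28,212.17 +$592.45 interest = $28,804.62; pay $4,800.77 → $24,003.85
Installment 4: $24,003.85 +$504.08 interest = $24,507.93; pay $4,901.58 → $19,606.35
Installment 5: $19,606.35 +$411.73 interest = $20,018.08; pay $5,004.52 → $15,013.56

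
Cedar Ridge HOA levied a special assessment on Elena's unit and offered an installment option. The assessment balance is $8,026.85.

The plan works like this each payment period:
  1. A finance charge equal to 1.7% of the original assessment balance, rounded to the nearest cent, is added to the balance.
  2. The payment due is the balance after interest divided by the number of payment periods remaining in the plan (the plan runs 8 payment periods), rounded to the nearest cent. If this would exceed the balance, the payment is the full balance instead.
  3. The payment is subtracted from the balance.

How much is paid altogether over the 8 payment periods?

$9,118.53

# | Opening | Interest | Payment | End bal
1 | $8,026.85 | $136.46 | $1,020.41 | $7,142.90
2 | $7,142.90 | $136.46 | $1,039.91 | $6,239.45
3 | $6,239.45 | $136.46 | $1,062.65 | $5,313.26
4 | $5,313.26 | $136.46 | $1,089.94 | $4,359.78
5 | $4,359.78 | $136.46 | $1,124.06 | $3,372.18
6 | $3,372.18 | $136.46 | $1,169.55 | $2,339.09
7 | $2,339.09 | $136.46 | $1,237.78 | $1,237.77
8 | $1,237.77 | $136.46 | $1,374.23 | $0.00
Total paid: $9,118.53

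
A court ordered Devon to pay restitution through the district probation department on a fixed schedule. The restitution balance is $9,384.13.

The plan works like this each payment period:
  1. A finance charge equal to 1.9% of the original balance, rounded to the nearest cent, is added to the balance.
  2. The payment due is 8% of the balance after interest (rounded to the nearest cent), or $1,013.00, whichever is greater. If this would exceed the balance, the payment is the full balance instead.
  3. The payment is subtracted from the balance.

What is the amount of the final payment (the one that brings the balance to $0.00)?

$380.73

Payment period 1: opening $9,384.13; interest $178.30 → $9,562.43; payment $1,013.00; balance $8,549.43
Payment period 2: opening $8,549.43; interest $178.30 → $8,727.73; payment $1,013.00; balance $7,714.73
Payment period 3: opening $7,714.73; interest $178.30 → $7,893.03; payment $1,013.00; balance $6,880.03
Payment period 4: opening $6,880.03; interest $178.30 → $7,058.33; payment $1,013.00; balance $6,045.33
Payment period 5: opening $6,045.33; interest $178.30 → $6,223.63; payment $1,013.00; balance $5,210.63
Payment period 6: opening $5,210.63; interest $178.30 → $5,388.93; payment $1,013.00; balance $4,375.93
Payment period 7: opening $4,375.93; interest $178.30 → $4,554.23; payment $1,013.00; balance $3,541.23
Payment period 8: opening $3,541.23; interest $178.30 → $3,719.53; payment $1,013.00; balance $2,706.53
Payment period 9: opening $2,706.53; interest $178.30 → $2,884.83; payment $1,013.00; balance $1,871.83
Payment period 10: opening $1,871.83; interest $178.30 → $2,050.13; payment $1,013.00; balance $1,037.13
Payment period 11: opening $1,037.13; interest $178.30 → $1,215.43; payment $1,013.00; balance $202.43
Payment period 12: opening $202.43; interest $178.30 → $380.73; payment $380.73; balance $0.00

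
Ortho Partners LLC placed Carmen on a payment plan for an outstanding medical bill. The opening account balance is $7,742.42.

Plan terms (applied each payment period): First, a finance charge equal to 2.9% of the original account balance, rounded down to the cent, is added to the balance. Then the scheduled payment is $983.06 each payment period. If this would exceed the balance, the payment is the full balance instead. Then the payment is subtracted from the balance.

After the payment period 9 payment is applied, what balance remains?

# | Opening | Interest | Payment | End bal
1 | $7,742.42 | $224.53 | $983.06 | $6,983.89
2 | $6,983.89 | $224.53 | $983.06 | $6,225.36
3 | $6,225.36 | $224.53 | $983.06 | $5,466.83
4 | $5,466.83 | $224.53 | $983.06 | $4,708.30
5 | $4,708.30 | $224.53 | $983.06 | $3,949.77
6 | $3,949.77 | $224.53 | $983.06 | $3,191.24
7 | $3,191.24 | $224.53 | $983.06 | $2,432.71
8 | $2,432.71 | $224.53 | $983.06 | $1,674.18
9 | $1,674.18 | $224.53 | $983.06 | $915.65

$915.65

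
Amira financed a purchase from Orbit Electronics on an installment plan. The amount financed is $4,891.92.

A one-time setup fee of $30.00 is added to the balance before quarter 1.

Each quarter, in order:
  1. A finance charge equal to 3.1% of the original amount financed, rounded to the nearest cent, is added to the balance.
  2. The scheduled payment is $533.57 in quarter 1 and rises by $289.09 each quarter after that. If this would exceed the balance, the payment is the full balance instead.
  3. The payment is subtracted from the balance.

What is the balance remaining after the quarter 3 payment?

$2,908.89

Quarter 1: opening $4,921.92; interest $151.65 → $5,073.57; payment $533.57; balance $4,540.00
Quarter 2: opening $4,540.00; interest $151.65 → $4,691.65; payment $822.66; balance $3,868.99
Quarter 3: opening $3,868.99; interest $151.65 → $4,020.64; payment $1,111.75; balance $2,908.89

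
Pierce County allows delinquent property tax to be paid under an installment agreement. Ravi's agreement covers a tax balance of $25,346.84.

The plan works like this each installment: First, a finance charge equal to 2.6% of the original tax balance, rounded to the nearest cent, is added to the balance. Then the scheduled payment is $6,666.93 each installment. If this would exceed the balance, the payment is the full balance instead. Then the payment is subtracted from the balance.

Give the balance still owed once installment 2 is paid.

$13,331.02

Installment 1: $25,346.84 +$659.02 interest = $26,005.86; pay $6,666.93 → $19,338.93
Installment 2: $19,338.93 +$659.02 interest = $19,997.95; pay $6,666.93 → $13,331.02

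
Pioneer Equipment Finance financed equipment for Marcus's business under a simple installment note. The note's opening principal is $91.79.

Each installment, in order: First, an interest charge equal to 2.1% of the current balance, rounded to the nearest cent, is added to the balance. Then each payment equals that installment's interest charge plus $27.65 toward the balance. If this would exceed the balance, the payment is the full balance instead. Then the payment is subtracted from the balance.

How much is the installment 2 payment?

Installment 1: opening $91.79; interest $1.93 → $93.72; payment $29.58; balance $64.14
Installment 2: opening $64.14; interest $1.35 → $65.49; payment $29.00; balance $36.49

$29.00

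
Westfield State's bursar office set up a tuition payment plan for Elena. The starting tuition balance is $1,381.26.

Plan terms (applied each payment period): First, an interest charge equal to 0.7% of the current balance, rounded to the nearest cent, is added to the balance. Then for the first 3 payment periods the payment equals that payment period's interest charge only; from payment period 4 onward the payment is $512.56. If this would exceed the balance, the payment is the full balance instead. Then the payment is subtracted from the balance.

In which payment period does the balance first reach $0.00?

6

Payment period 1: opening $1,381.26; interest $9.67 → $1,390.93; payment $9.67; balance $1,381.26
Payment period 2: opening $1,381.26; interest $9.67 → $1,390.93; payment $9.67; balance $1,381.26
Payment period 3: opening $1,381.26; interest $9.67 → $1,390.93; payment $9.67; balance $1,381.26
Payment period 4: opening $1,381.26; interest $9.67 → $1,390.93; payment $512.56; balance $878.37
Payment period 5: opening $878.37; interest $6.15 → $884.52; payment $512.56; balance $371.96
Payment period 6: opening $371.96; interest $2.60 → $374.56; payment $374.56; balance $0.00
Balance reaches $0.00 in payment period 6.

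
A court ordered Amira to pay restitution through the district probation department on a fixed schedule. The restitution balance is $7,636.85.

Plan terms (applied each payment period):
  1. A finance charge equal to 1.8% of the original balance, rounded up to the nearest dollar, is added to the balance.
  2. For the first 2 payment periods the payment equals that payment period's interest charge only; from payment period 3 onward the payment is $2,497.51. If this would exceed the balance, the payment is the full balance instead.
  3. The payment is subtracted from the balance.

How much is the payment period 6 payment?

Payment period 1: opening $7,636.85; interest $138.00 → $7,774.85; payment $138.00; balance $7,636.85
Payment period 2: opening $7,636.85; interest $138.00 → $7,774.85; payment $138.00; balance $7,636.85
Payment period 3: opening $7,636.85; interest $138.00 → $7,774.85; payment $2,497.51; balance $5,277.34
Payment period 4: opening $5,277.34; interest $138.00 → $5,415.34; payment $2,497.51; balance $2,917.83
Payment period 5: opening $2,917.83; interest $138.00 → $3,055.83; payment $2,497.51; balance $558.32
Payment period 6: opening $558.32; interest $138.00 → $696.32; payment $696.32; balance $0.00

$696.32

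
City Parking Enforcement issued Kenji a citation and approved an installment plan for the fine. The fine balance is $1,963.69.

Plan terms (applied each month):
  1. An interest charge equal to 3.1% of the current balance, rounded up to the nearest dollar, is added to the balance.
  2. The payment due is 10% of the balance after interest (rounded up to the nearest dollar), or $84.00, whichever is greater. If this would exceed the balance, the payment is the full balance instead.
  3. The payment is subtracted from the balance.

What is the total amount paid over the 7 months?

$1,149.00

# | Opening | Interest | Payment | End bal
1 | $1,963.69 | $61.00 | $203.00 | $1,821.69
2 | $1,821.69 | $57.00 | $188.00 | $1,690.69
3 | $1,690.69 | $53.00 | $175.00 | $1,568.69
4 | $1,568.69 | $49.00 | $162.00 | $1,455.69
5 | $1,455.69 | $46.00 | $151.00 | $1,350.69
6 | $1,350.69 | $42.00 | $140.00 | $1,252.69
7 | $1,252.69 | $39.00 | $130.00 | $1,161.69
Total paid: $1,149.00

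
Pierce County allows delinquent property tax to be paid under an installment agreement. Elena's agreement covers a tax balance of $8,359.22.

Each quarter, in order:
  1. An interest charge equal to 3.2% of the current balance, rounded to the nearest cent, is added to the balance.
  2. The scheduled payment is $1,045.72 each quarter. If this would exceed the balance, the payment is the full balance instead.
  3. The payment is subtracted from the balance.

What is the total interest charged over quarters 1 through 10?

Quarter 1: opening $8,359.22; interest $267.50 → $8,626.72; payment $1,045.72; balance $7,581.00
Quarter 2: opening $7,581.00; interest $242.59 → $7,823.59; payment $1,045.72; balance $6,777.87
Quarter 3: opening $6,777.87; interest $216.89 → $6,994.76; payment $1,045.72; balance $5,949.04
Quarter 4: opening $5,949.04; interest $190.37 → $6,139.41; payment $1,045.72; balance $5,093.69
Quarter 5: opening $5,093.69; interest $163.00 → $5,256.69; payment $1,045.72; balance $4,210.97
Quarter 6: opening $4,210.97; interest $134.75 → $4,345.72; payment $1,045.72; balance $3,300.00
Quarter 7: opening $3,300.00; interest $105.60 → $3,405.60; payment $1,045.72; balance $2,359.88
Quarter 8: opening $2,359.88; interest $75.52 → $2,435.40; payment $1,045.72; balance $1,389.68
Quarter 9: opening $1,389.68; interest $44.47 → $1,434.15; payment $1,045.72; balance $388.43
Quarter 10: opening $388.43; interest $12.43 → $400.86; payment $400.86; balance $0.00
Total interest: $267.50 + $242.59 + $216.89 + $190.37 + $163.00 + $134.75 + $105.60 + $75.52 + $44.47 + $12.43 = $1,453.12

$1,453.12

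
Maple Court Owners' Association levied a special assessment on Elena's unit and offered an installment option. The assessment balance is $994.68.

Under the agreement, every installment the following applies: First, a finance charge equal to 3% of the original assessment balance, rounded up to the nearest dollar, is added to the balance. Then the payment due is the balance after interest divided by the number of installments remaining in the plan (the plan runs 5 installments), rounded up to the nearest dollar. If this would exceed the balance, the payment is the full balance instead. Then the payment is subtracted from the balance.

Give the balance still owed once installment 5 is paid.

$0.00

Installment 1: opening $994.68; interest $30.00 → $1,024.68; payment $205.00; balance $819.68
Installment 2: opening $819.68; interest $30.00 → $849.68; payment $213.00; balance $636.68
Installment 3: opening $636.68; interest $30.00 → $666.68; payment $223.00; balance $443.68
Installment 4: opening $443.68; interest $30.00 → $473.68; payment $237.00; balance $236.68
Installment 5: opening $236.68; interest $30.00 → $266.68; payment $266.68; balance $0.00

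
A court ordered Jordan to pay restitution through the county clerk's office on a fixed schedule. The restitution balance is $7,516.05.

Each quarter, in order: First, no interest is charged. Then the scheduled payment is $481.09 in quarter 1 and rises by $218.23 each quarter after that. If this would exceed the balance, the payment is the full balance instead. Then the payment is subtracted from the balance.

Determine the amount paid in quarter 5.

$1,354.01

Quarter 1: opening $7,516.05; payment $481.09; balance $7,034.96
Quarter 2: opening $7,034.96; payment $699.32; balance $6,335.64
Quarter 3: opening $6,335.64; payment $917.55; balance $5,418.09
Quarter 4: opening $5,418.09; payment $1,135.78; balance $4,282.31
Quarter 5: opening $4,282.31; payment $1,354.01; balance $2,928.30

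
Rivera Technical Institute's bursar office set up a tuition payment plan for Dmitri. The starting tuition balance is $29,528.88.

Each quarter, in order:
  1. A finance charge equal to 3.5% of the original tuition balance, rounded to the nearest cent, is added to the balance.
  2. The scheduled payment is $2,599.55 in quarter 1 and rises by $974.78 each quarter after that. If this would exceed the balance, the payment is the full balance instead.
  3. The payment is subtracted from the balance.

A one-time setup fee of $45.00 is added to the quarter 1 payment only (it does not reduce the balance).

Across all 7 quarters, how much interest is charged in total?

$7,234.57

# | Opening | Interest | Payment | Fee | End bal
1 | $29,528.88 | $1,033.51 | $2,599.55 | $45.00 | $27,962.84
2 | $27,962.84 | $1,033.51 | $3,574.33 | — | $25,422.02
3 | $25,422.02 | $1,033.51 | $4,549.11 | — | $21,906.42
4 | $21,906.42 | $1,033.51 | $5,523.89 | — | $17,416.04
5 | $17,416.04 | $1,033.51 | $6,498.67 | — | $11,950.88
6 | $11,950.88 | $1,033.51 | $7,473.45 | — | $5,510.94
7 | $5,510.94 | $1,033.51 | $6,544.45 | — | $0.00
Total interest: $1,033.51 + $1,033.51 + $1,033.51 + $1,033.51 + $1,033.51 + $1,033.51 + $1,033.51 = $7,234.57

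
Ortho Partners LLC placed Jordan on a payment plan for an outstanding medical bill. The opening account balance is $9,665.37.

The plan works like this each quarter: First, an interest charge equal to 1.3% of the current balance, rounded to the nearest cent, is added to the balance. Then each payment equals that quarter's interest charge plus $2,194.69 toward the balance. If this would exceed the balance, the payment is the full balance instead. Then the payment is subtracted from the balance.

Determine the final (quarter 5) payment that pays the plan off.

$898.14

Quarter 1: opening $9,665.37; interest $125.65 → $9,791.02; payment $2,320.34; balance $7,470.68
Quarter 2: opening $7,470.68; interest $97.12 → $7,567.80; payment $2,291.81; balance $5,275.99
Quarter 3: opening $5,275.99; interest $68.59 → $5,344.58; payment $2,263.28; balance $3,081.30
Quarter 4: opening $3,081.30; interest $40.06 → $3,121.36; payment $2,234.75; balance $886.61
Quarter 5: opening $886.61; interest $11.53 → $898.14; payment $898.14; balance $0.00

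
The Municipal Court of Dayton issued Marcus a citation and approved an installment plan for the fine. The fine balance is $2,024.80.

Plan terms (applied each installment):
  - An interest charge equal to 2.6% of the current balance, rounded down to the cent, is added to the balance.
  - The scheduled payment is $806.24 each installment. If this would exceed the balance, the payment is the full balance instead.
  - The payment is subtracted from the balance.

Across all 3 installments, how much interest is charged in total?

$98.63

Installment 1: $2,024.80 +$52.64 interest = $2,077.44; pay $806.24 → $1,271.20
Installment 2: $1,271.20 +$33.05 interest = $1,304.25; pay $806.24 → $498.01
Installment 3: $498.01 +$12.94 interest = $510.95; pay $510.95 → $0.00
Total interest: $52.64 + $33.05 + $12.94 = $98.63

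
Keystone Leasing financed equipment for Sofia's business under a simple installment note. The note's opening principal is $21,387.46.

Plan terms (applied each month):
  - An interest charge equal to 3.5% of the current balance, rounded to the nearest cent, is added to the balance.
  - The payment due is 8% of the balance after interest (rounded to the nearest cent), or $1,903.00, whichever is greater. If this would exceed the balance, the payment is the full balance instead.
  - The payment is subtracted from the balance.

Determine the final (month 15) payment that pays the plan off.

# | Opening | Interest | Payment | End bal
1 | $21,387.46 | $748.56 | $1,903.00 | $20,233.02
2 | $20,233.02 | $708.16 | $1,903.00 | $19,038.18
3 | $19,038.18 | $666.34 | $1,903.00 | $17,801.52
4 | $17,801.52 | $623.05 | $1,903.00 | $16,521.57
5 | $16,521.57 | $578.25 | $1,903.00 | $15,196.82
6 | $15,196.82 | $531.89 | $1,903.00 | $13,825.71
7 | $13,825.71 | $483.90 | $1,903.00 | $12,406.61
8 | $12,406.61 | $434.23 | $1,903.00 | $10,937.84
9 | $10,937.84 | $382.82 | $1,903.00 | $9,417.66
10 | $9,417.66 | $329.62 | $1,903.00 | $7,844.28
11 | $7,844.28 | $274.55 | $1,903.00 | $6,215.83
12 | $6,215.83 | $217.55 | $1,903.00 | $4,530.38
13 | $4,530.38 | $158.56 | $1,903.00 | $2,785.94
14 | $2,785.94 | $97.51 | $1,903.00 | $980.45
15 | $980.45 | $34.32 | $1,014.77 | $0.00

$1,014.77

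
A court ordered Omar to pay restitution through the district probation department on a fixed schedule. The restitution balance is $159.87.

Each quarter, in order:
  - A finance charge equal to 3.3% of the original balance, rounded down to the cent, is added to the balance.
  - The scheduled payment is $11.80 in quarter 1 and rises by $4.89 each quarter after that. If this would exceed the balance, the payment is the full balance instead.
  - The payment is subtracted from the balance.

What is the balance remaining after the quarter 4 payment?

Quarter 1: $159.87 +$5.27 interest = $165.14; pay $11.80 → $153.34
Quarter 2: $153.34 +$5.27 interest = $158.61; pay $16.69 → $141.92
Quarter 3: $141.92 +$5.27 interest = $147.19; pay $21.58 → $125.61
Quarter 4: $125.61 +$5.27 interest = $130.88; pay $26.47 → $104.41

$104.41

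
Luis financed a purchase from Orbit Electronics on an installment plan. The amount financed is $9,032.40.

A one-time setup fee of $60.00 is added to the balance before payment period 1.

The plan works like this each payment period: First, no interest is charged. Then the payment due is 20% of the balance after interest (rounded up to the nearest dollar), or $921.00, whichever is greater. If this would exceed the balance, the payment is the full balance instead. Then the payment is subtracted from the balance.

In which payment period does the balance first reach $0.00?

Payment period 1: $9,092.40 − $1,819.00 → $7,273.40
Payment period 2: $7,273.40 − $1,455.00 → $5,818.40
Payment period 3: $5,818.40 − $1,164.00 → $4,654.40
Payment period 4: $4,654.40 − $931.00 → $3,723.40
Payment period 5: $3,723.40 − $921.00 → $2,802.40
Payment period 6: $2,802.40 − $921.00 → $1,881.40
Payment period 7: $1,881.40 − $921.00 → $960.40
Payment period 8: $960.40 − $921.00 → $39.40
Payment period 9: $39.40 − $39.40 → $0.00
Balance reaches $0.00 in payment period 9.

9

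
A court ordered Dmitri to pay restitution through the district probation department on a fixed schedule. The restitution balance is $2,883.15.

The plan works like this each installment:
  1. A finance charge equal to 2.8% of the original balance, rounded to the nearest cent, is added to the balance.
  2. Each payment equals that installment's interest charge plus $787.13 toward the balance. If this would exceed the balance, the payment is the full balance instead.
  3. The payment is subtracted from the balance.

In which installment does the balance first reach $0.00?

4

Installment 1: opening $2,883.15; interest $80.73 → $2,963.88; payment $867.86; balance $2,096.02
Installment 2: opening $2,096.02; interest $80.73 → $2,176.75; payment $867.86; balance $1,308.89
Installment 3: opening $1,308.89; interest $80.73 → $1,389.62; payment $867.86; balance $521.76
Installment 4: opening $521.76; interest $80.73 → $602.49; payment $602.49; balance $0.00
Balance reaches $0.00 in installment 4.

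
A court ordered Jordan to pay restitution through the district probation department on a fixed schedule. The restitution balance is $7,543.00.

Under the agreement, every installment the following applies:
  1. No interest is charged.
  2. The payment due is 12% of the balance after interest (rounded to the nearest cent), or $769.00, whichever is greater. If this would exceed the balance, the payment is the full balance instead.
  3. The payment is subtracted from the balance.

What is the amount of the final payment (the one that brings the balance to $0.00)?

Installment 1: opening $7,543.00; payment $905.16; balance $6,637.84
Installment 2: opening $6,637.84; payment $796.54; balance $5,841.30
Installment 3: opening $5,841.30; payment $769.00; balance $5,072.30
Installment 4: opening $5,072.30; payment $769.00; balance $4,303.30
Installment 5: opening $4,303.30; payment $769.00; balance $3,534.30
Installment 6: opening $3,534.30; payment $769.00; balance $2,765.30
Installment 7: opening $2,765.30; payment $769.00; balance $1,996.30
Installment 8: opening $1,996.30; payment $769.00; balance $1,227.30
Installment 9: opening $1,227.30; payment $769.00; balance $458.30
Installment 10: opening $458.30; payment $458.30; balance $0.00

$458.30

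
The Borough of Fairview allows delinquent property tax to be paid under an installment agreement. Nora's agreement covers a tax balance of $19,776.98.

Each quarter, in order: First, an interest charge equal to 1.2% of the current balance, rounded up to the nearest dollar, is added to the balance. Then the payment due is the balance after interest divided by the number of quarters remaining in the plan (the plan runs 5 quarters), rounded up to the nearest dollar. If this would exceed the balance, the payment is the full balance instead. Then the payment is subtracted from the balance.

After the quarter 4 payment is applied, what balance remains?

$4,148.98

Quarter 1: $19,776.98 +$238.00 interest = $20,014.98; pay $4,003.00 → $16,011.98
Quarter 2: $16,011.98 +$193.00 interest = $16,204.98; pay $4,052.00 → $12,152.98
Quarter 3: $12,152.98 +$146.00 interest = $12,298.98; pay $4,100.00 → $8,198.98
Quarter 4: $8,198.98 +$99.00 interest = $8,297.98; pay $4,149.00 → $4,148.98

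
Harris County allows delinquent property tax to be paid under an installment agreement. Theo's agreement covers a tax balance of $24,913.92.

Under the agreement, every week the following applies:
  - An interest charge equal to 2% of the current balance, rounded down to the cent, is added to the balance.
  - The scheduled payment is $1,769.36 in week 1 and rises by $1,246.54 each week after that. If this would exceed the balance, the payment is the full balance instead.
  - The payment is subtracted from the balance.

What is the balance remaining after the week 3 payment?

$17,259.33

Week 1: $24,913.92 +$498.27 interest = $25,412.19; pay $1,769.36 → $23,642.83
Week 2: $23,642.83 +$472.85 interest = $24,115.68; pay $3,015.90 → $21,099.78
Week 3: $21,099.78 +$421.99 interest = $21,521.77; pay $4,262.44 → $17,259.33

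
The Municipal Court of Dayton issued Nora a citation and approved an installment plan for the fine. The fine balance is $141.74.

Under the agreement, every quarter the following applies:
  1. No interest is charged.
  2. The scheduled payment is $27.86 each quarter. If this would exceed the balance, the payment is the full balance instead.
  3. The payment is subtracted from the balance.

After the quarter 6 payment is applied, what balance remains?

Quarter 1: $141.74 − $27.86 → $113.88
Quarter 2: $113.88 − $27.86 → $86.02
Quarter 3: $86.02 − $27.86 → $58.16
Quarter 4: $58.16 − $27.86 → $30.30
Quarter 5: $30.30 − $27.86 → $2.44
Quarter 6: $2.44 − $2.44 → $0.00

$0.00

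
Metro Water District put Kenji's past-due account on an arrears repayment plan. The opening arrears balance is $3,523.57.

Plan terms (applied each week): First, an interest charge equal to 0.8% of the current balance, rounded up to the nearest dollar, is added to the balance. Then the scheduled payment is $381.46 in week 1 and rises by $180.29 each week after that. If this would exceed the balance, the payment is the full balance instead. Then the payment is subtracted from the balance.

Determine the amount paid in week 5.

# | Opening | Interest | Payment | End bal
1 | $3,523.57 | $29.00 | $381.46 | $3,171.11
2 | $3,171.11 | $26.00 | $561.75 | $2,635.36
3 | $2,635.36 | $22.00 | $742.04 | $1,915.32
4 | $1,915.32 | $16.00 | $922.33 | $1,008.99
5 | $1,008.99 | $9.00 | $1,017.99 | $0.00

$1,017.99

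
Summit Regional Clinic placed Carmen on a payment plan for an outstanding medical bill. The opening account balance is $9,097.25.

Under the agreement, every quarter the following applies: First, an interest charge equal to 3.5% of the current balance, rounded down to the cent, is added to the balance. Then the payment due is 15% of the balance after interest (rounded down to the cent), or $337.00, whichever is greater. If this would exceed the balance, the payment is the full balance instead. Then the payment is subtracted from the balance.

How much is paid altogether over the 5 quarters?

# | Opening | Interest | Payment | End bal
1 | $9,097.25 | $318.40 | $1,412.34 | $8,003.31
2 | $8,003.31 | $280.11 | $1,242.51 | $7,040.91
3 | $7,040.91 | $246.43 | $1,093.10 | $6,194.24
4 | $6,194.24 | $216.79 | $961.65 | $5,449.38
5 | $5,449.38 | $190.72 | $846.01 | $4,794.09
Total paid: $5,555.61

$5,555.61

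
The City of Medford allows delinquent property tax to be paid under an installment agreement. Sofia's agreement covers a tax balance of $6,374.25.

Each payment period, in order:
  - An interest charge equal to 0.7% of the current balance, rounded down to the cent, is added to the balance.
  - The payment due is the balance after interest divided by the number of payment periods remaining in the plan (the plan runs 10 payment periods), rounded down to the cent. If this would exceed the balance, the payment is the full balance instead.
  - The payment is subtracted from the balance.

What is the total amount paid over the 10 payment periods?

$6,624.83

Payment period 1: opening $6,374.25; interest $44.61 → $6,418.86; payment $641.88; balance $5,776.98
Payment period 2: opening $5,776.98; interest $40.43 → $5,817.41; payment $646.37; balance $5,171.04
Payment period 3: opening $5,171.04; interest $36.19 → $5,207.23; payment $650.90; balance $4,556.33
Payment period 4: opening $4,556.33; interest $31.89 → $4,588.22; payment $655.46; balance $3,932.76
Payment period 5: opening $3,932.76; interest $27.52 → $3,960.28; payment $660.04; balance $3,300.24
Payment period 6: opening $3,300.24; interest $23.10 → $3,323.34; payment $664.66; balance $2,658.68
Payment period 7: opening $2,658.68; interest $18.61 → $2,677.29; payment $669.32; balance $2,007.97
Payment period 8: opening $2,007.97; interest $14.05 → $2,022.02; payment $674.00; balance $1,348.02
Payment period 9: opening $1,348.02; interest $9.43 → $1,357.45; payment $678.72; balance $678.73
Payment period 10: opening $678.73; interest $4.75 → $683.48; payment $683.48; balance $0.00
Total paid: $6,624.83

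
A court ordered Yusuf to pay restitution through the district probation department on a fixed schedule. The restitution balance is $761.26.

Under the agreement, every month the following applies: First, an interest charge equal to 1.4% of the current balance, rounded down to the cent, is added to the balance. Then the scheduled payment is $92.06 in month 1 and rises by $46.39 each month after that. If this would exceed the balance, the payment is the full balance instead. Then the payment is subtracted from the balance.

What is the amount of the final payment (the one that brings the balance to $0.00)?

# | Opening | Interest | Payment | End bal
1 | $761.26 | $10.65 | $92.06 | $679.85
2 | $679.85 | $9.51 | $138.45 | $550.91
3 | $550.91 | $7.71 | $184.84 | $373.78
4 | $373.78 | $5.23 | $231.23 | $147.78
5 | $147.78 | $2.06 | $149.84 | $0.00

$149.84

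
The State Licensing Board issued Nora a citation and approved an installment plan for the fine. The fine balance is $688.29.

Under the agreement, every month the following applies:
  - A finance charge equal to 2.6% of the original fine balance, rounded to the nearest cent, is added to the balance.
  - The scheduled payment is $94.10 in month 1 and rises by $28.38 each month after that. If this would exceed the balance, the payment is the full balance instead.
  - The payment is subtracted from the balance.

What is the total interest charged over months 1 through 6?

# | Opening | Interest | Payment | End bal
1 | $688.29 | $17.90 | $94.10 | $612.09
2 | $612.09 | $17.90 | $122.48 | $507.51
3 | $507.51 | $17.90 | $150.86 | $374.55
4 | $374.55 | $17.90 | $179.24 | $213.21
5 | $213.21 | $17.90 | $207.62 | $23.49
6 | $23.49 | $17.90 | $41.39 | $0.00
Total interest: $17.90 + $17.90 + $17.90 + $17.90 + $17.90 + $17.90 = $107.40

$107.40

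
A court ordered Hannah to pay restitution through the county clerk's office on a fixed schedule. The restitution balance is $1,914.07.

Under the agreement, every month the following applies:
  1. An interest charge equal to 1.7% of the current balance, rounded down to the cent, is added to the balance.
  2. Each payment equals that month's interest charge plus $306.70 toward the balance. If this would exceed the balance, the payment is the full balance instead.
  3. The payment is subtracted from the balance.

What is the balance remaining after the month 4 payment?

$687.27

Month 1: $1,914.07 +$32.53 interest = $1,946.60; pay $339.23 → $1,607.37
Month 2: $1,607.37 +$27.32 interest = $1,634.69; pay $334.02 → $1,300.67
Month 3: $1,300.67 +$22.11 interest = $1,322.78; pay $328.81 → $993.97
Month 4: $993.97 +$16.89 interest = $1,010.86; pay $323.59 → $687.27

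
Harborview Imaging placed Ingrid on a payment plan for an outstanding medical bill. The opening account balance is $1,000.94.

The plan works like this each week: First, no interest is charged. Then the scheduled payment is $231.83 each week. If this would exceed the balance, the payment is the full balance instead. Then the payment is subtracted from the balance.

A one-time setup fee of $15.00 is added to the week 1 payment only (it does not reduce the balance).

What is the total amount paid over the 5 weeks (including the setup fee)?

Week 1: opening $1,000.94; payment $231.83 (+ $15.00 fee); balance $769.11
Week 2: opening $769.11; payment $231.83; balance $537.28
Week 3: opening $537.28; payment $231.83; balance $305.45
Week 4: opening $305.45; payment $231.83; balance $73.62
Week 5: opening $73.62; payment $73.62; balance $0.00
Total paid: $1,015.94

$1,015.94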